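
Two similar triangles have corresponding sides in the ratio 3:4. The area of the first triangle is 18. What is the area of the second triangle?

The ratio of areas of similar triangles = (side ratio)^2.
Side ratio = 3:4, so area ratio = 9:16.
Area of the second triangle / Area of the first triangle = 16/9
Area of the second triangle = 18 * 16/9 = 32

32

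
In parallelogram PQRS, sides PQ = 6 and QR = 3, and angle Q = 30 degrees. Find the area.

Area = a * b * sin(theta)
Area = 6 * 3 * sin(30 degrees)
Area = 18 * 1/2
Area = 9

9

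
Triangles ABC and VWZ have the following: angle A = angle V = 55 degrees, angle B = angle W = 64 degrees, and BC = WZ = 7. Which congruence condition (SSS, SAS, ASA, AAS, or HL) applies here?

The given information provides:
angle A = angle V = 55 degrees, angle B = angle W = 64 degrees, and BC = WZ = 7
This matches the AAS congruence theorem.
Two pairs of corresponding angles and a non-included side are equal (Angle-Angle-Side).

AAS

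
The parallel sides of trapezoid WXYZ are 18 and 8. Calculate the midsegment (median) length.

midsegment = (18 + 8) / 2 = 26 / 2 = 13

13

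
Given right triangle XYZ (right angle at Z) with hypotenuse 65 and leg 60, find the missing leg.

By the Pythagorean theorem: YZ^2 = XY^2 - XZ^2
YZ^2 = 65^2 - 60^2 = 4225 - 3600 = 625
YZ = sqrt(625) = 25

25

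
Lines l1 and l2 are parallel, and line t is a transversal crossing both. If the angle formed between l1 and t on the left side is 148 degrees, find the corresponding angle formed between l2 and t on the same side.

Corresponding angles formed by parallel lines and a transversal are equal.
The given angle is 148 degrees.
The corresponding angle = 148 degrees.

148 degrees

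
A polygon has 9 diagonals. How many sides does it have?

Using d = n(n - 3)/2, we solve 9 = n(n - 3)/2.
So n(n - 3) = 18.
Testing n = 6: 6 * 3 = 18 = 18. Correct.
The polygon has 6 sides.

6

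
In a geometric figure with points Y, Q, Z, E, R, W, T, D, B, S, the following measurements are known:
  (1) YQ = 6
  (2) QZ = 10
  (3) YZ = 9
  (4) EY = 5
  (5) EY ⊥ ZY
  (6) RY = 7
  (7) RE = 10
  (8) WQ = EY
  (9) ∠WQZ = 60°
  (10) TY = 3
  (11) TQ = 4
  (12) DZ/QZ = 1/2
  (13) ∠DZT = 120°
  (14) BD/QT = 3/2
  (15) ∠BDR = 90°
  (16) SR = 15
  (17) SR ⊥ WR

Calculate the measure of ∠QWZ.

From the given relations: WQ = EY = 5.
Step 1: By the law of cosines on triangle WQZ: WZ² = 5² + 10² − 2·5·10·cos(60°) = 75, so WZ = 5·√3.
Step 2: By the inverse law of cosines on triangle QWZ: cos(∠QWZ) = (5² + (5·√3)² − 10²) / (2·5·5·√3) = 0/86.6 = 0, so ∠QWZ = 90°.

Therefore, the measure of angle ∠QWZ = 90°.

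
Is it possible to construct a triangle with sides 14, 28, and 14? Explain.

Check the triangle inequality: 14 + 14 = 28 ≤ 28.
Since the sum of two sides does not exceed the third, no triangle can be formed.

No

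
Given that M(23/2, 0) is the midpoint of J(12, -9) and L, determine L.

Using the midpoint formula: M = ((x1 + x2)/2, (y1 + y2)/2)
We know M = (23/2, 0) and J = (12, -9)
For x: 23/2 = (12 + x2)/2, so x2 = 2*23/2 - 12 = 11
For y: 0 = (-9 + y2)/2, so y2 = 2*0 - -9 = 9
L = (11, 9)

(11, 9)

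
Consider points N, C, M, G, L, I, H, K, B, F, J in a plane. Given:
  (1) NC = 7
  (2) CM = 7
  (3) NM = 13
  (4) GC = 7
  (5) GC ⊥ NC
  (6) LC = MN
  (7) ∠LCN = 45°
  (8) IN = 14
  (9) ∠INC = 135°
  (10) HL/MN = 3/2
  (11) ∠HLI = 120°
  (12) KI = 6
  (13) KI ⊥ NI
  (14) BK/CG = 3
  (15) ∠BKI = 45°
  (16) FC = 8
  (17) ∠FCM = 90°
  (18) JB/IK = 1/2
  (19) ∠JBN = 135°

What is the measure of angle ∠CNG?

Step 1: By the law of cosines on triangle NCG: NG² = 7² + 7² − 2·7·7·cos(90°) = 98, so NG = 7·√2.
Step 2: By the inverse law of cosines on triangle CNG: cos(∠CNG) = (7² + (7·√2)² − 7²) / (2·7·7·√2) = 98/138.59 = 0.7071, so ∠CNG = 45°.

Therefore, the measure of angle ∠CNG = 45°.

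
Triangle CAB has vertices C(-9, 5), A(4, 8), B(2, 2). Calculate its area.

Using the Shoelace formula for a triangle:
Area = (1/2)|x0(y1 - y2) + x1(y2 - y0) + x2(y0 - y1)|
Area = (1/2)|-9(8 - 2) + 4(2 - 5) + 2(5 - 8)|
Area = (1/2)|-54 + -12 + -6|
Area = (1/2)|-72|
Area = (1/2)(72)
Area = 36

36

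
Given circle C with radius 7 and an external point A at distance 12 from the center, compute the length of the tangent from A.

tangent = √(d² - r²) = √(12² - 7²) = √(144 - 49) = √95 = sqrt(95)

sqrt(95)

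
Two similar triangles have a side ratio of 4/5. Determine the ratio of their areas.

Area scales with the square of linear dimensions. If every length is multiplied by 4/5, then the area is multiplied by (4/5)^2 = 16/25.
The area ratio is 16:25.

16:25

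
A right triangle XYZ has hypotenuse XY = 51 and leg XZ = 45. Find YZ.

Rearranging the Pythagorean theorem to solve for the unknown leg:
leg^2 = hypotenuse^2 - known_leg^2 = 2601 - 2025 = 576
leg = sqrt(576) = 24.

24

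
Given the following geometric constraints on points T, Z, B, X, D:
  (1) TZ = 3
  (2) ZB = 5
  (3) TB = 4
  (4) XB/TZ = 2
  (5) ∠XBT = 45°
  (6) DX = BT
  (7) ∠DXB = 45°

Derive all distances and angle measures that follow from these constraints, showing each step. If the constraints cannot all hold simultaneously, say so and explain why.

The constraints are consistent.

From the given relations:
  XB = 2·TZ = 2·3 = 6
  DX = BT = 4

Step 1: From TB = 4, BX = 6, and ∠TBX = 45°, by the law of cosines:
  TX² = TB² + BX² - 2·TB·BX·cos(45°) = 16 + 36 - 33.94 = 18.06
  TX ≈ 4.25

Step 2: From BX = 6, XD = 4, and ∠BXD = 45°, by the law of cosines:
  BD² = BX² + XD² - 2·BX·XD·cos(45°) = 36 + 16 - 33.94 = 18.06
  BD ≈ 4.25

Step 3: From TB = 4, TZ = 3, BZ = 5, by the inverse law of cosines:
  cos(∠BTZ) = (TB² + TZ² - BZ²) / (2·TB·TZ)
  ∠BTZ = 90°

Step 4: From ZB = 5, ZT = 3, BT = 4, by the inverse law of cosines:
  cos(∠BZT) = (ZB² + ZT² - BT²) / (2·ZB·ZT)
  ∠BZT = 53.13°

Step 5: From BT = 4, BZ = 5, TZ = 3, by the inverse law of cosines:
  cos(∠TBZ) = (BT² + BZ² - TZ²) / (2·BT·BZ)
  ∠TBZ = 36.87°

Step 6: From TB = 4, TX = 4.25, BX = 6, by the inverse law of cosines:
  cos(∠BTX) = (TB² + TX² - BX²) / (2·TB·TX)
  ∠BTX = 93.27°

Step 7: From BD = 4.25, BX = 6, DX = 4, by the inverse law of cosines:
  cos(∠DBX) = (BD² + BX² - DX²) / (2·BD·BX)
  ∠DBX = 41.73°

Step 8: From XB = 6, XT = 4.25, BT = 4, by the inverse law of cosines:
  cos(∠BXT) = (XB² + XT² - BT²) / (2·XB·XT)
  ∠BXT = 41.73°

Step 9: From DB = 4.25, DX = 4, BX = 6, by the inverse law of cosines:
  cos(∠BDX) = (DB² + DX² - BX²) / (2·DB·DX)
  ∠BDX = 93.27°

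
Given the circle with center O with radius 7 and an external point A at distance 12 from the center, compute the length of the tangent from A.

The tangent, radius, and line from the external point to the center form a right triangle.
The right angle is where the tangent meets the radius.
By the Pythagorean theorem: tangent² + 7² = 12²
tangent² = 144 - 49 = 95
tangent = sqrt(95)

sqrt(95)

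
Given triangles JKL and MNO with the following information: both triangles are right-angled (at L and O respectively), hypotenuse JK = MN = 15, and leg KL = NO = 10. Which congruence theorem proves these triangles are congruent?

The given information matches HL: The hypotenuse and one leg of two right triangles are equal (Hypotenuse-Leg).

HL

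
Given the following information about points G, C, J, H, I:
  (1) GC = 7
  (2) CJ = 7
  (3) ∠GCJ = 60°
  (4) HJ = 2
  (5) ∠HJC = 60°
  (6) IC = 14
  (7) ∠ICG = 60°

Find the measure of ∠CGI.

Step 1: By the law of cosines on triangle GCI: GI² = 7² + 14² − 2·7·14·cos(60°) = 147, so GI = 7·√3.
Step 2: By the inverse law of cosines on triangle CGI: cos(∠CGI) = (7² + (7·√3)² − 14²) / (2·7·7·√3) = 0/169.74 = 0, so ∠CGI = 90°.

Therefore, the measure of angle ∠CGI = 90°.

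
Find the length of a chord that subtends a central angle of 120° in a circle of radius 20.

Chord length = 2r sin(θ/2)
= 2 × 20 × sin(120°/2)
= 2 × 20 × sin(60°)
= 20*sqrt(3)

20*sqrt(3)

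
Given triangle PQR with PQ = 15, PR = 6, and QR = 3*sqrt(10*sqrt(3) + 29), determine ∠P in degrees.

When all three sides of a triangle are known, the law of cosines can be rearranged to find any angle.
cos(C) = (a² + b² - c²) / (2ab) gives cos(P) = -sqrt(3)/2.
Taking the inverse cosine: P = 150°.

150°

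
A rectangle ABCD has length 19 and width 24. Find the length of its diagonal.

d = sqrt(19^2 + 24^2) = sqrt(937)

sqrt(937)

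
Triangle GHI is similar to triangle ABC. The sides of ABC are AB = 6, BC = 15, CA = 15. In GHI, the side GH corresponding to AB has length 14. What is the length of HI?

Since the triangles are similar, the ratio of corresponding sides is constant.
Scale factor k = GH / AB = 14 / 6 = 7/3
HI = k * BC = 7/3 * 15 = 35

35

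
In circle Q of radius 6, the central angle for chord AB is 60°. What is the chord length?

Chord = 2(6) sin(30°) = 6

6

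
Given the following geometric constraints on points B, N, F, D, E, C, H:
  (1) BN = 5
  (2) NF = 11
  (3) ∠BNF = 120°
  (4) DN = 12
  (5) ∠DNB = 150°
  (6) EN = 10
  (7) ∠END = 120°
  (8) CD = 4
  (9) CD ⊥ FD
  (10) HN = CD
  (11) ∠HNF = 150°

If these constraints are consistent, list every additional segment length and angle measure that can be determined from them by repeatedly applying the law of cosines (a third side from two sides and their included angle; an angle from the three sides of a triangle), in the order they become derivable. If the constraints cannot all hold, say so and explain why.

The constraints are consistent. Derivable facts, in order:
After 1 step:
- BD ≈ 16.52
- BF ≈ 14.18
- DE = 2·√91
- FH ≈ 14.6
After 2 steps:
- ∠BDN = 8.7°
- ∠BFN = 17.78°
- ∠DBN = 21.3°
- ∠DEN = 33°
- ∠EDN = 27°
- ∠FBN = 42.22°
- ∠FHN = 22.13°
- ∠HFN = 7.87°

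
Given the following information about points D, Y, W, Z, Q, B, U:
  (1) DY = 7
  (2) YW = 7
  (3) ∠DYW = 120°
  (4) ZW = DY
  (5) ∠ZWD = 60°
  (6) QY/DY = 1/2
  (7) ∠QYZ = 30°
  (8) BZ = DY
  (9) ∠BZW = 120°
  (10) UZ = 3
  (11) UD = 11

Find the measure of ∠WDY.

Step 1: By the law of cosines on triangle DYW: DW² = 7² + 7² − 2·7·7·cos(120°) = 147, so DW = 7·√3.
Step 2: By the inverse law of cosines on triangle WDY: cos(∠WDY) = ((7·√3)² + 7² − 7²) / (2·7·√3·7) = 147/169.74 = 0.866, so ∠WDY = 30°.

Therefore, the measure of angle ∠WDY = 30°.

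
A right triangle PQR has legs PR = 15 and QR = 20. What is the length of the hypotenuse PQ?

In a right triangle, the square of the hypotenuse equals the sum of the squares of the two legs.
The legs are 15 and 20, so the hypotenuse = sqrt(225 + 400) = sqrt(625) = 25.

25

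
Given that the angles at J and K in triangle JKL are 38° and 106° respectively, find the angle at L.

By the triangle angle sum property, the three interior angles of any triangle add up to 180°.
We know angle J = 38° and angle K = 106°, so their sum is 144°.
Therefore angle L = 180° - 144° = 36°.

36 degrees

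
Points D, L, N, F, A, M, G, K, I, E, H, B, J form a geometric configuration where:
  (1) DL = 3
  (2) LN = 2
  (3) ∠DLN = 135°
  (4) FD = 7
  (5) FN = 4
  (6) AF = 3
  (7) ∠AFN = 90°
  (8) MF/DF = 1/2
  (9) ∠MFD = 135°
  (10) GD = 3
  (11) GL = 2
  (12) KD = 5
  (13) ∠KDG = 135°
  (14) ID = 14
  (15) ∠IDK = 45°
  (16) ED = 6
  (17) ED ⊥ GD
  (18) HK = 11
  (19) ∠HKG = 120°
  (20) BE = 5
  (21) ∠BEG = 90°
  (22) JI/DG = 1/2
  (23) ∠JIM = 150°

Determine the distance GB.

Step 1: By the law of cosines on triangle EDG: EG² = 6² + 3² − 2·6·3·cos(90°) = 45, so EG = 3·√5.
Step 2: By the law of cosines on triangle GEB: GB² = (3·√5)² + 5² − 2·3·√5·5·cos(90°) = 70, so GB = √70.

Therefore, the length of GB = √70.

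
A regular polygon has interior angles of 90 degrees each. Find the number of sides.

Each interior angle of a regular n-gon is (n - 2) * 180 / n.
Setting this equal to 90:
(n - 2) * 180 / n = 90
Each exterior angle = 180 - 90 = 90 degrees.
Since exterior angles sum to 360: n = 360 / 90 = 4.

4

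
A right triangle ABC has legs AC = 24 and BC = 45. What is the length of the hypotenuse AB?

By the Pythagorean theorem: AB^2 = AC^2 + BC^2
AB^2 = 24^2 + 45^2 = 576 + 2025 = 2601
AB = sqrt(2601) = 51

51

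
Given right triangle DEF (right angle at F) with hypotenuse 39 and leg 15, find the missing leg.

By the Pythagorean theorem: EF^2 = DE^2 - DF^2
EF^2 = 39^2 - 15^2 = 1521 - 225 = 1296
EF = sqrt(1296) = 36

36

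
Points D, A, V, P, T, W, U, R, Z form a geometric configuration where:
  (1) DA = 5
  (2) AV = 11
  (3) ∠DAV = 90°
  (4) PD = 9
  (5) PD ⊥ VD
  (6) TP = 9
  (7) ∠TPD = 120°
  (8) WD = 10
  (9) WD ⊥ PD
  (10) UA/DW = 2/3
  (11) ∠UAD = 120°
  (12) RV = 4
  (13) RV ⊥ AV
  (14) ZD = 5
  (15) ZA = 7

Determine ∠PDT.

Step 1: By the law of cosines on triangle DPT: DT² = 9² + 9² − 2·9·9·cos(120°) = 243, so DT = 9·√3.
Step 2: By the inverse law of cosines on triangle PDT: cos(∠PDT) = (9² + (9·√3)² − 9²) / (2·9·9·√3) = 243/280.59 = 0.866, so ∠PDT = 30°.

Therefore, the measure of angle ∠PDT = 30°.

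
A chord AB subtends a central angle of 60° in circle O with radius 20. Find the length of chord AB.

Drop a perpendicular from the center to the chord, bisecting both the chord and the central angle.
Each half-chord = r sin(θ/2) = 20 sin(30°).
The full chord = 2 × 20 × sin(30°) = 20.

20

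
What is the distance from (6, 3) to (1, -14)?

d = sqrt((-5)^2 + (-17)^2) = sqrt(314)

sqrt(314)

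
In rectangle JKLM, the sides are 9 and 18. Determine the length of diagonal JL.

Using the Pythagorean theorem:
d² = 9² + 18² = 81 + 324 = 405
d = sqrt(405) = 9*sqrt(5)

9*sqrt(5)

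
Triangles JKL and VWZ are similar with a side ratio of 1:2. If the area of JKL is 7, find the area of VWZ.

For similar figures, the area ratio equals the square of the side ratio.
Side ratio (JKL to VWZ) = 1:2, so area ratio = 1^2:2^2 = 1:4.
If the area of JKL is 7, then the area of VWZ = 7 * (4/1) = 28.

28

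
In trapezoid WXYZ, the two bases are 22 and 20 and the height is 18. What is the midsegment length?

midsegment = (22 + 20) / 2 = 42 / 2 = 21

21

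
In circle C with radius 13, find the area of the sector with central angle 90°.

Sector area = π(13²)(1/4) = 169*pi/4

169*pi/4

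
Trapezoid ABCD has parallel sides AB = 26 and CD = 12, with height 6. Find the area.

Area = (26 + 12) * 6 / 2 = 228 / 2 = 114

114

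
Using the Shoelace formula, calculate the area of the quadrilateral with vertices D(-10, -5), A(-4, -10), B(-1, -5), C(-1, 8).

The Shoelace formula works by pairing each vertex with the next (cycling back to the first).
For each pair, compute x_i*y_(i+1) - x_(i+1)*y_i:
  (-10*-10 - -4*-5) = 80
  (-4*-5 - -1*-10) = 10
  (-1*8 - -1*-5) = -13
  (-1*-5 - -10*8) = 85
Taking half the absolute value of the total: Area = (1/2)(162) = 81.

81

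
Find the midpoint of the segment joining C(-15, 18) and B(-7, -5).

The midpoint is the point halfway along the segment.
Move half the horizontal distance: -15 + (-7 - -15)/2 = -15 + 8/2 = -11
Move half the vertical distance: 18 + (-5 - 18)/2 = 18 + -23/2 = 13/2
Midpoint = (-11, 13/2)

(-11, 13/2)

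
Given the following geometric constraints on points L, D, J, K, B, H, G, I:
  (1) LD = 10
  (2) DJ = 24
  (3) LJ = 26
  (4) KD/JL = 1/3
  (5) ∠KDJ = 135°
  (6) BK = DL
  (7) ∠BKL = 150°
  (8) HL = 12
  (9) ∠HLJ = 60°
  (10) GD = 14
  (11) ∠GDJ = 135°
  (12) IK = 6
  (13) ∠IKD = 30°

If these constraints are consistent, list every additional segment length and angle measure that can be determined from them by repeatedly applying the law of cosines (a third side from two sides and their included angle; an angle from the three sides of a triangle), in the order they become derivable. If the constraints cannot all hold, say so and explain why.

The constraints are consistent. Derivable facts, in order:
After 1 step:
- DI ≈ 4.59
- JG ≈ 35.32
- JH = 2·√127
- JK ≈ 30.75
- ∠DJL = 22.62°
- ∠DLJ = 67.38°
- ∠JDL = 90°
After 2 steps:
- ∠DGJ = 28.72°
- ∠DIK = 109.16°
- ∠DJG = 16.28°
- ∠DJK = 11.5°
- ∠DKJ = 33.5°
- ∠HJL = 27.46°
- ∠IDK = 40.84°
- ∠JHL = 92.54°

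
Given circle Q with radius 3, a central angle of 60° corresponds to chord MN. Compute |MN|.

Chord length = 2r sin(θ/2)
= 2 × 3 × sin(60°/2)
= 2 × 3 × sin(30°)
= 3

3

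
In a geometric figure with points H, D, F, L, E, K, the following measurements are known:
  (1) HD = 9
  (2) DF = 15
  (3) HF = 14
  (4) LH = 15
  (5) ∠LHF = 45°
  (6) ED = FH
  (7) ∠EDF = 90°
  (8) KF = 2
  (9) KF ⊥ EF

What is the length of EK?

From the given relations: ED = FH = 14.
Step 1: By the law of cosines on triangle EDF: EF² = 14² + 15² − 2·14·15·cos(90°) = 421, so EF ≈ 20.52.
Step 2: By the law of cosines on triangle EFK: EK² = 20.52² + 2² − 2·20.52·2·cos(90°) = 425, so EK = 5·√17.

Therefore, the length of EK = 5·√17.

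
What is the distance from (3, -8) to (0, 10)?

The horizontal distance is |0 - 3| = 3 and the vertical distance is |10 - -8| = 18.
By the Pythagorean theorem, d = sqrt(3^2 + 18^2) = sqrt(333) = 3*sqrt(37).

3*sqrt(37)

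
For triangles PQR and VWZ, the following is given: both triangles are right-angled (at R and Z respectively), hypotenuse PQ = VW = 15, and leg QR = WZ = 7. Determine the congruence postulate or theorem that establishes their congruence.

Consider the given information: both triangles are right-angled (at R and Z respectively), hypotenuse PQ = VW = 15, and leg QR = WZ = 7
This is not SAS or ASA: SAS requires two sides and the included angle between them. ASA requires two angles and the side between them.
The correct criterion is HL. The hypotenuse and one leg of two right triangles are equal (Hypotenuse-Leg).

HL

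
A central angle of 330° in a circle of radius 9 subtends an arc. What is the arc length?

Arc length = 2π(9)(11/12) = 33*pi/2

33*pi/2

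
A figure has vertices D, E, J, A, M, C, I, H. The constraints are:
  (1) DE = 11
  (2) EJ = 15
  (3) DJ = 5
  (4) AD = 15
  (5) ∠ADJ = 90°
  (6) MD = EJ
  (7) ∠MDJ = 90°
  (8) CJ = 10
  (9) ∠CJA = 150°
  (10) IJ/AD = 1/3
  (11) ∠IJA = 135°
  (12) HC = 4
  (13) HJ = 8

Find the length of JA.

Step 1: By the law of cosines on triangle JDA: JA² = 5² + 15² − 2·5·15·cos(90°) = 250, so JA = 5·√10.

Therefore, the length of JA = 5·√10.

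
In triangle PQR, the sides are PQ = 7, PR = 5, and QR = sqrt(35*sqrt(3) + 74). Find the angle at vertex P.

By the inverse law of cosines: cos(P) = (PQ² + PR² - QR²) / (2 × PQ × PR)
cos(P) = (7² + 5² - (sqrt(35*sqrt(3) + 74))²) / (2 × 7 × 5)
cos(P) = (49 + 25 - (35*sqrt(3) + 74)) / 70
cos(P) = -sqrt(3)/2
P = arccos(-sqrt(3)/2) = 150°

150°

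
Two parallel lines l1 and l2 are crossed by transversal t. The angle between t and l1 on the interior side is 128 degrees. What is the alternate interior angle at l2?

Alternate interior angles formed by parallel lines and a transversal are equal.
The given angle is 128 degrees.
The alternate interior angle = 128 degrees.

128 degrees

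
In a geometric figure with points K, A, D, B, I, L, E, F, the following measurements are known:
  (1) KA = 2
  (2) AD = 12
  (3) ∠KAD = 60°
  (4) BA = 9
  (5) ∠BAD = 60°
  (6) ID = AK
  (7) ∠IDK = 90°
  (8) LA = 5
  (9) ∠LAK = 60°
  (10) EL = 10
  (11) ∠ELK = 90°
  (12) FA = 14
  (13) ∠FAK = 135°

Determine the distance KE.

Step 1: By the law of cosines on triangle LAK: LK² = 5² + 2² − 2·5·2·cos(60°) = 19, so LK = √19.
Step 2: By the law of cosines on triangle KLE: KE² = √19² + 10² − 2·√19·10·cos(90°) = 119, so KE = √119.

Therefore, the length of KE = √119.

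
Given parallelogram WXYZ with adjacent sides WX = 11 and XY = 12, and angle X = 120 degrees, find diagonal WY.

Law of cosines: d^2 = 11^2 + 12^2 - 2(11)(12)cos(120°) = 397, so d = sqrt(397).

sqrt(397)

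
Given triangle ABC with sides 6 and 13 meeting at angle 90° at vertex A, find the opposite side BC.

Since angle A = 90°, this is a right triangle and the law of cosines reduces to the Pythagorean theorem.
BC^2 = 6^2 + 13^2 = 205
BC = sqrt(205)

sqrt(205)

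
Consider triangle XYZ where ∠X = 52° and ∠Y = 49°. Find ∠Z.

By the triangle angle sum property, the three interior angles of any triangle add up to 180°.
We know angle X = 52° and angle Y = 49°, so their sum is 101°.
Therefore angle Z = 180° - 101° = 79°.

79 degrees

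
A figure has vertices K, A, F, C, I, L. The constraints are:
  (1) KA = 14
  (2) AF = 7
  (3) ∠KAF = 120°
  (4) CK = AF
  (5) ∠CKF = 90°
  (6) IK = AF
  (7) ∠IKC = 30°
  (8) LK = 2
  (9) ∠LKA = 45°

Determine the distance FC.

From the given relations: CK = AF = 7.
Step 1: By the law of cosines on triangle FAK: FK² = 7² + 14² − 2·7·14·cos(120°) = 343, so FK = 7·√7.
Step 2: By the law of cosines on triangle FKC: FC² = (7·√7)² + 7² − 2·7·√7·7·cos(90°) = 392, so FC = 14·√2.

Therefore, the length of FC = 14·√2.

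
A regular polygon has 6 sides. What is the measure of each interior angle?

Each interior angle of a regular n-gon is (n - 2) * 180 / n.
For n = 6: (6 - 2) * 180 / 6 = 720/6 = 120 degrees.

120 degrees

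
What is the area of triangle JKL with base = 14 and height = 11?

Area = (1/2) * base * height
Area = (1/2) * 14 * 11
Area = 77

77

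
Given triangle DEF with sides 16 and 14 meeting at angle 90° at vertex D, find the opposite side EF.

Since angle D = 90°, this is a right triangle and the law of cosines reduces to the Pythagorean theorem.
EF^2 = 16^2 + 14^2 = 452
EF = 2*sqrt(113)

2*sqrt(113)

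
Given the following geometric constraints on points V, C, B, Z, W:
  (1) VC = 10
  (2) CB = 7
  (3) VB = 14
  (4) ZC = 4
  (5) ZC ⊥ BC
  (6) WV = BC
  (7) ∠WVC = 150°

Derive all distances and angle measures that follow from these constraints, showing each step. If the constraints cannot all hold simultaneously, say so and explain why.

The constraints are consistent.

From the given relations:
  WV = BC = 7

Step 1: From CV = 10, VW = 7, and ∠CVW = 150°, by the law of cosines:
  CW² = CV² + VW² - 2·CV·VW·cos(150°) = 100 + 49 + 121.2 = 270.2
  CW ≈ 16.44

Step 2: From BC = 7, CZ = 4, and ∠BCZ = 90°, by the law of cosines:
  BZ² = BC² + CZ² - 2·BC·CZ·cos(90°) = 49 + 16 - 0 = 65
  BZ = √65

Step 3: From VB = 14, VC = 10, BC = 7, by the inverse law of cosines:
  cos(∠BVC) = (VB² + VC² - BC²) / (2·VB·VC)
  ∠BVC = 28.1°

Step 4: From CB = 7, CV = 10, BV = 14, by the inverse law of cosines:
  cos(∠BCV) = (CB² + CV² - BV²) / (2·CB·CV)
  ∠BCV = 109.62°

Step 5: From BC = 7, BV = 14, CV = 10, by the inverse law of cosines:
  cos(∠CBV) = (BC² + BV² - CV²) / (2·BC·BV)
  ∠CBV = 42.29°

Step 6: From CV = 10, CW = 16.44, VW = 7, by the inverse law of cosines:
  cos(∠VCW) = (CV² + CW² - VW²) / (2·CV·CW)
  ∠VCW = 12.29°

Step 7: From BC = 7, BZ = √65, CZ = 4, by the inverse law of cosines:
  cos(∠CBZ) = (BC² + BZ² - CZ²) / (2·BC·BZ)
  ∠CBZ = 29.74°

Step 8: From ZB = √65, ZC = 4, BC = 7, by the inverse law of cosines:
  cos(∠BZC) = (ZB² + ZC² - BC²) / (2·ZB·ZC)
  ∠BZC = 60.26°

Step 9: From WC = 16.44, WV = 7, CV = 10, by the inverse law of cosines:
  cos(∠CWV) = (WC² + WV² - CV²) / (2·WC·WV)
  ∠CWV = 17.71°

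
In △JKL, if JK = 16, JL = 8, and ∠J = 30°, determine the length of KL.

When two sides and the included angle are known, the law of cosines gives the third side.
c^2 = a^2 + b^2 - 2ab cos(C) generalizes the Pythagorean theorem to non-right triangles.
Here: KL^2 = 256 + 64 - 256*(sqrt(3)/2) = 320 - 128*sqrt(3)
KL = 8*sqrt(5 - 2*sqrt(3))

8*sqrt(5 - 2*sqrt(3))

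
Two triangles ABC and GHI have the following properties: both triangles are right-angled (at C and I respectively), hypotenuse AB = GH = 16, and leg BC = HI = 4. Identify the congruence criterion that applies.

The given information matches HL: The hypotenuse and one leg of two right triangles are equal (Hypotenuse-Leg).

HL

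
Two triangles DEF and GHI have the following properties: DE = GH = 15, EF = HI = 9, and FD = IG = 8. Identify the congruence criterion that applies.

The given information provides:
DE = GH = 15, EF = HI = 9, and FD = IG = 8
This matches the SSS congruence theorem.
All three pairs of corresponding sides are equal (Side-Side-Side).

SSS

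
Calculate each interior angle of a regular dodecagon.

Each interior angle of a regular n-gon is (n - 2) * 180 / n.
For n = 12: (12 - 2) * 180 / 12 = 1800/12 = 150 degrees.

150 degrees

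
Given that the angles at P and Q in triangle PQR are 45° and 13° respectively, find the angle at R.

angle R = 180 - 45 - 13 = 122 degrees.

122 degrees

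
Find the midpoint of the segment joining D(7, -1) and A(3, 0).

The midpoint is the average of the coordinates:
x: (7 + 3)/2 = 5
y: (-1 + 0)/2 = -1/2
Midpoint = (5, -1/2)

(5, -1/2)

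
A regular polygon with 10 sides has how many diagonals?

Each of the 10 vertices connects to 7 non-adjacent vertices via diagonals.
Total connections = 10 × 7 = 70, but each diagonal is counted twice.
Number of diagonals = 70 / 2 = 35.

35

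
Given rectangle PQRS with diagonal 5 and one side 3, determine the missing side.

The diagonal of a rectangle forms a right triangle with the two sides.
Rearranging the Pythagorean theorem: missing side = sqrt(d^2 - known^2).
= sqrt(25 - 9) = sqrt(16) = 4.

4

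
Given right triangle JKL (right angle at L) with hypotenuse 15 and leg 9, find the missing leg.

KL = sqrt(15^2 - 9^2) = sqrt(144) = 12

12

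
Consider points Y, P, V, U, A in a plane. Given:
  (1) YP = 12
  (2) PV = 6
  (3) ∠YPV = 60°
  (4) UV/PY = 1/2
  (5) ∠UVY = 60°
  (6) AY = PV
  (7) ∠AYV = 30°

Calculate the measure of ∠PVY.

Step 1: By the law of cosines on triangle VPY: VY² = 6² + 12² − 2·6·12·cos(60°) = 108, so VY = 6·√3.
Step 2: By the inverse law of cosines on triangle PVY: cos(∠PVY) = (6² + (6·√3)² − 12²) / (2·6·6·√3) = 0/124.71 = 0, so ∠PVY = 90°.

Therefore, the measure of angle ∠PVY = 90°.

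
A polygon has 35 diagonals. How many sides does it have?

Using d = n(n - 3)/2, we solve 35 = n(n - 3)/2.
So n(n - 3) = 70.
Testing n = 10: 10 * 7 = 70 = 70. Correct.
The polygon has 10 sides.

10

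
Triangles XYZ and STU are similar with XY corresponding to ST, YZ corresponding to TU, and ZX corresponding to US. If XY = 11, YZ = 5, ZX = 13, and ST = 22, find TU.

Since the triangles are similar, the ratio of corresponding sides is constant.
Scale factor k = ST / XY = 22 / 11 = 2
TU = k * YZ = 2 * 5 = 10

10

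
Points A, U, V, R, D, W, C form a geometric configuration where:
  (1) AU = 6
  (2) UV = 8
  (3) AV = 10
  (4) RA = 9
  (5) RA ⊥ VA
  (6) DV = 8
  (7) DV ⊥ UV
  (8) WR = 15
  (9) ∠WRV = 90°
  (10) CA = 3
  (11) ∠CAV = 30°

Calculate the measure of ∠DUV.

Step 1: By the law of cosines on triangle UVD: UD² = 8² + 8² − 2·8·8·cos(90°) = 128, so UD = 8·√2.
Step 2: By the inverse law of cosines on triangle DUV: cos(∠DUV) = ((8·√2)² + 8² − 8²) / (2·8·√2·8) = 128/181.02 = 0.7071, so ∠DUV = 45°.

Therefore, the measure of angle ∠DUV = 45°.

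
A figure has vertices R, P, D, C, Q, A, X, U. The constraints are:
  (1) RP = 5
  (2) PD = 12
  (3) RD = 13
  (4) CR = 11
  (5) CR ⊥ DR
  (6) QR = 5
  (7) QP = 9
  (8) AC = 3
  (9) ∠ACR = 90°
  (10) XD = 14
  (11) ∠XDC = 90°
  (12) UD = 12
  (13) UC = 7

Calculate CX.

Step 1: By the law of cosines on triangle CRD: CD² = 11² + 13² − 2·11·13·cos(90°) = 290, so CD ≈ 17.03.
Step 2: By the law of cosines on triangle CDX: CX² = 17.03² + 14² − 2·17.03·14·cos(90°) = 486, so CX = 9·√6.

Therefore, the length of CX = 9·√6.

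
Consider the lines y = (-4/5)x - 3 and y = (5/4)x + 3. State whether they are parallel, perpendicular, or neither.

Slope of line 1: m1 = -4/5
Slope of line 2: m2 = 5/4
Two lines are perpendicular when the product of their slopes is -1 (negative reciprocals).
m1 * m2 = (-4/5) * (5/4) = -1, confirming perpendicularity.

Perpendicular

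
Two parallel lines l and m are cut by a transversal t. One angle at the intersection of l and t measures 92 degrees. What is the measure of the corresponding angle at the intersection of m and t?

When a transversal crosses parallel lines, angles in the same position at each intersection are called corresponding angles.
These are always equal, so the answer is 92 degrees.

92 degrees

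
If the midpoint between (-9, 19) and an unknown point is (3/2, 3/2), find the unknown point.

Using the midpoint formula: M = ((x1 + x2)/2, (y1 + y2)/2)
We know M = (3/2, 3/2) and P = (-9, 19)
For x: 3/2 = (-9 + x2)/2, so x2 = 2*3/2 - -9 = 12
For y: 3/2 = (19 + y2)/2, so y2 = 2*3/2 - 19 = -16
S = (12, -16)

(12, -16)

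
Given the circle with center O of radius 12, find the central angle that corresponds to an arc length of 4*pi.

Arc length L = 2πr × θ/360, so θ = 360L / (2πr).
θ = 360 × 4*pi / (2π × 12)
θ = 60°
θ = 60°

60°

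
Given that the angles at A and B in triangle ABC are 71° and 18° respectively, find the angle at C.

angle C = 180 - 71 - 18 = 91 degrees.

91 degrees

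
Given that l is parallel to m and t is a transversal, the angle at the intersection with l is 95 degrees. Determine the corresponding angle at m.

Corresponding angles formed by parallel lines and a transversal are equal.
The given angle is 95 degrees.
The corresponding angle = 95 degrees.

95 degrees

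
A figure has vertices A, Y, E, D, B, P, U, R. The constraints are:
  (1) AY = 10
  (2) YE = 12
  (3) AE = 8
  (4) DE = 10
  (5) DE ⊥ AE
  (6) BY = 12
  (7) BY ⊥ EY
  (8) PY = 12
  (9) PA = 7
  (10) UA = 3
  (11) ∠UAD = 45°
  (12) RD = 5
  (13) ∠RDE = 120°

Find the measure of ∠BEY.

Step 1: By the law of cosines on triangle EYB: EB² = 12² + 12² − 2·12·12·cos(90°) = 288, so EB = 12·√2.
Step 2: By the inverse law of cosines on triangle BEY: cos(∠BEY) = ((12·√2)² + 12² − 12²) / (2·12·√2·12) = 288/407.29 = 0.7071, so ∠BEY = 45°.

Therefore, the measure of angle ∠BEY = 45°.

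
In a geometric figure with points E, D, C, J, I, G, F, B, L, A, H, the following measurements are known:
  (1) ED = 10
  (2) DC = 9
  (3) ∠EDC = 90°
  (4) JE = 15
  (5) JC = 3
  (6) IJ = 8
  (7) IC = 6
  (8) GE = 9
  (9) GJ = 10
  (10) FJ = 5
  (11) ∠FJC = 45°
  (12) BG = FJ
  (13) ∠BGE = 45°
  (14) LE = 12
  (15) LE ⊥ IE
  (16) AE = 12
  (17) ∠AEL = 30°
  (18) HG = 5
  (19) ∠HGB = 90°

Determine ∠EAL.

Step 1: By the law of cosines on triangle AEL: AL² = 12² + 12² − 2·12·12·cos(30°) = 38.58, so AL ≈ 6.21.
Step 2: By the inverse law of cosines on triangle EAL: cos(∠EAL) = (12² + 6.21² − 12²) / (2·12·6.21) = 38.58/149.08 = 0.2588, so ∠EAL = 75°.

Therefore, the measure of angle ∠EAL = 75°.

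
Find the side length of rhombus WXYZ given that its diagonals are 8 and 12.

In a rhombus, the diagonals bisect each other perpendicularly, creating four congruent right triangles.
Each triangle has legs 4 (half of 8) and 6 (half of 12).
The hypotenuse of each right triangle is a side of the rhombus:
side = sqrt(4^2 + 6^2) = sqrt(52) = 2*sqrt(13)

2*sqrt(13)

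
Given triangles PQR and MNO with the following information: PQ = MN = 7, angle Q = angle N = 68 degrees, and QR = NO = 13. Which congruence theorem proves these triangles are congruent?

The given information matches SAS: Two pairs of corresponding sides and the included angle are equal (Side-Angle-Side).

SAS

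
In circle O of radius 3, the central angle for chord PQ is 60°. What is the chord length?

Chord length = 2r sin(θ/2)
= 2 × 3 × sin(60°/2)
= 2 × 3 × sin(30°)
= 3

3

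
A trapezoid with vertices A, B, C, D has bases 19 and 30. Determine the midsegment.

midsegment = (19 + 30) / 2 = 49 / 2 = 49/2

49/2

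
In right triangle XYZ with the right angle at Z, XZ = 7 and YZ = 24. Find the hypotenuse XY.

By the Pythagorean theorem: XY^2 = XZ^2 + YZ^2
XY^2 = 7^2 + 24^2 = 49 + 576 = 625
XY = sqrt(625) = 25

25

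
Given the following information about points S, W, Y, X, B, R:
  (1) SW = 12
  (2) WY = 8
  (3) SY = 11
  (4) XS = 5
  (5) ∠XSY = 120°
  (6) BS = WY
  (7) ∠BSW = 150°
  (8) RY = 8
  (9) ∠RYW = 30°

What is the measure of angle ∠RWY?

Step 1: By the law of cosines on triangle WYR: WR² = 8² + 8² − 2·8·8·cos(30°) = 17.15, so WR ≈ 4.14.
Step 2: By the inverse law of cosines on triangle RWY: cos(∠RWY) = (4.14² + 8² − 8²) / (2·4.14·8) = 17.15/66.26 = 0.2588, so ∠RWY = 75°.

Therefore, the measure of angle ∠RWY = 75°.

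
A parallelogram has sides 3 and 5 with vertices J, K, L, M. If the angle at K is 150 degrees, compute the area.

Area = 3 * 5 * sin(150°) = 15 * 1/2 = 15/2

15/2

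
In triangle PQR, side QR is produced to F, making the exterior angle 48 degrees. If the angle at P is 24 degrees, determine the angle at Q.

By the exterior angle theorem: exterior angle = sum of remote interior angles.
48 = 24 + angle Q
angle Q = 48 - 24 = 24 degrees

24 degrees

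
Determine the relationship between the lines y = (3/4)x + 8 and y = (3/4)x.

Slope of line 1: m1 = 3/4
Slope of line 2: m2 = 3/4
Since m1 = m2 = 3/4, the lines are parallel.

Parallel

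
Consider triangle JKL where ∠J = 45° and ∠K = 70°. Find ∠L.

By the triangle angle sum property, the three interior angles of any triangle add up to 180°.
We know angle J = 45° and angle K = 70°, so their sum is 115°.
Therefore angle L = 180° - 115° = 65°.

65 degrees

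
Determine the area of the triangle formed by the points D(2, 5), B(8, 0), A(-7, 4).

The Shoelace formula computes the area from vertex coordinates by summing cross products.
For vertices (2,5), (8,0), (-7,4):
Signed sum = 2*0 - 8*5 + 8*4 - -7*0 + -7*5 - 2*4
= -40 + 32 + -43 = -51
Area = (1/2)|-51| = 51/2.

51/2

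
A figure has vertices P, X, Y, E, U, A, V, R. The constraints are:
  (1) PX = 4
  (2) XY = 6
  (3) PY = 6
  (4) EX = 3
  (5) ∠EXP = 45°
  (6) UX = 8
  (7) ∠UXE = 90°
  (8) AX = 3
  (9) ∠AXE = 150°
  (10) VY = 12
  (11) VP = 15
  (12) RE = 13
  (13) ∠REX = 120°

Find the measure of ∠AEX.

Step 1: By the law of cosines on triangle EXA: EA² = 3² + 3² − 2·3·3·cos(150°) = 33.59, so EA ≈ 5.8.
Step 2: By the inverse law of cosines on triangle AEX: cos(∠AEX) = (5.8² + 3² − 3²) / (2·5.8·3) = 33.59/34.77 = 0.9659, so ∠AEX = 15°.

Therefore, the measure of angle ∠AEX = 15°.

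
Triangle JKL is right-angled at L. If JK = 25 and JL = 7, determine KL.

By the Pythagorean theorem: KL^2 = JK^2 - JL^2
KL^2 = 25^2 - 7^2 = 625 - 49 = 576
KL = sqrt(576) = 24

24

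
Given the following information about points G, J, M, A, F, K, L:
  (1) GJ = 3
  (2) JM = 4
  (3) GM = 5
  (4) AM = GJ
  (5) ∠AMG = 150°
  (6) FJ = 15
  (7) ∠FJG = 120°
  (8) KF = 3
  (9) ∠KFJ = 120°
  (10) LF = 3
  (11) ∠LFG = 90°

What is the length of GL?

Step 1: By the law of cosines on triangle FJG: FG² = 15² + 3² − 2·15·3·cos(120°) = 279, so FG = 3·√31.
Step 2: By the law of cosines on triangle GFL: GL² = (3·√31)² + 3² − 2·3·√31·3·cos(90°) = 288, so GL = 12·√2.

Therefore, the length of GL = 12·√2.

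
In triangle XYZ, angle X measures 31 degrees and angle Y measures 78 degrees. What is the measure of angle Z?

By the triangle angle sum property, the three interior angles of any triangle add up to 180°.
We know angle X = 31° and angle Y = 78°, so their sum is 109°.
Therefore angle Z = 180° - 109° = 71°.

71 degrees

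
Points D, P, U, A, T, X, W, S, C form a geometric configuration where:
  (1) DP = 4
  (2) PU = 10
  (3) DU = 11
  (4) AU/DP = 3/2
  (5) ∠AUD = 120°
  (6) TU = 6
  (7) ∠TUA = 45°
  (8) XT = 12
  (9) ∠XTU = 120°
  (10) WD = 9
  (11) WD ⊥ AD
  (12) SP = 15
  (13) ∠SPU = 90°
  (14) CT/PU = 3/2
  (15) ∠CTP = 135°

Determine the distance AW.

From the given relations: AU = 3/2·DP = 3/2·4 = 6.
Step 1: By the law of cosines on triangle DUA: DA² = 11² + 6² − 2·11·6·cos(120°) = 223, so DA ≈ 14.93.
Step 2: By the law of cosines on triangle ADW: AW² = 14.93² + 9² − 2·14.93·9·cos(90°) = 304, so AW = 4·√19.

Therefore, the length of AW = 4·√19.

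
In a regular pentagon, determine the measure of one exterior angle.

Each exterior angle of a regular n-gon is 360 / n.
For n = 5: 360 / 5 = 72 degrees.

72 degrees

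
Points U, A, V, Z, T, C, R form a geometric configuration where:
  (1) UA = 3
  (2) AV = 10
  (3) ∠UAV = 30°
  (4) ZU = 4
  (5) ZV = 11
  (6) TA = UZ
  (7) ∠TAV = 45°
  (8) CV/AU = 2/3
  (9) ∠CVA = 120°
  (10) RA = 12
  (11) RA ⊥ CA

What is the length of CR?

From the given relations: CV = 2/3·AU = 2/3·3 = 2.
Step 1: By the law of cosines on triangle CVA: CA² = 2² + 10² − 2·2·10·cos(120°) = 124, so CA = 2·√31.
Step 2: By the law of cosines on triangle CAR: CR² = (2·√31)² + 12² − 2·2·√31·12·cos(90°) = 268, so CR = 2·√67.

Therefore, the length of CR = 2·√67.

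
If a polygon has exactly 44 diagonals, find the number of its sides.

Using d = n(n - 3)/2, we solve 44 = n(n - 3)/2.
So n(n - 3) = 88.
Testing n = 11: 11 * 8 = 88 = 88. Correct.
The polygon has 11 sides.

11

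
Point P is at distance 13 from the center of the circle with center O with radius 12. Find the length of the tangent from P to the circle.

The tangent, radius, and line from the external point to the center form a right triangle.
The right angle is where the tangent meets the radius.
By the Pythagorean theorem: tangent² + 12² = 13²
tangent² = 169 - 144 = 25
tangent = 5

5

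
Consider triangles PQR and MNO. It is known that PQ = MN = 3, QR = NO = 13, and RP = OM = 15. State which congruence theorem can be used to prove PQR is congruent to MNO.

The given information matches SSS: All three pairs of corresponding sides are equal (Side-Side-Side).

SSS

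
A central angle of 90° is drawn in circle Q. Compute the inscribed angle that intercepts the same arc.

By the inscribed angle theorem, the inscribed angle is half the central angle.
Inscribed angle = 90° / 2 = 45°

45°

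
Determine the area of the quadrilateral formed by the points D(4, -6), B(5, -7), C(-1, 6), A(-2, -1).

Using the Shoelace formula for a quadrilateral (vertices in order):
Area = (1/2)|sum of (x_i * y_(i+1) - x_(i+1) * y_i)|
Terms: (4*-7 - 5*-6) = 2, (5*6 - -1*-7) = 23, (-1*-1 - -2*6) = 13, (-2*-6 - 4*-1) = 16
Sum = 54
Area = (1/2)(54) = 27

27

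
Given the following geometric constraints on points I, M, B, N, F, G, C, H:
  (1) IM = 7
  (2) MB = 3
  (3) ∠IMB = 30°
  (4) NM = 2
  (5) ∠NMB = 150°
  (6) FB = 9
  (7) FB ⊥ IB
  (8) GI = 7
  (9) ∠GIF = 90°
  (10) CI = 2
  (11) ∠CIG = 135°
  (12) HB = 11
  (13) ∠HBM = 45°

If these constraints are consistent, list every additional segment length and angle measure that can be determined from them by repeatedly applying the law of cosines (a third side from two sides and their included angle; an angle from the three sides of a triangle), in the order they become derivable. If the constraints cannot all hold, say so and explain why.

The constraints are consistent. Derivable facts, in order:
After 1 step:
- BN ≈ 4.84
- GC ≈ 8.53
- IB ≈ 4.65
- MH ≈ 9.13
After 2 steps:
- IF ≈ 10.13
- ∠BHM = 13.44°
- ∠BIM = 18.82°
- ∠BMH = 121.56°
- ∠BNM = 18.07°
- ∠CGI = 9.54°
- ∠GCI = 35.46°
- ∠IBM = 131.18°
- ∠MBN = 11.93°
After 3 steps:
- FG ≈ 12.31
- ∠BFI = 27.33°
- ∠BIF = 62.67°
After 4 steps:
- ∠FGI = 55.36°
- ∠GFI = 34.64°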